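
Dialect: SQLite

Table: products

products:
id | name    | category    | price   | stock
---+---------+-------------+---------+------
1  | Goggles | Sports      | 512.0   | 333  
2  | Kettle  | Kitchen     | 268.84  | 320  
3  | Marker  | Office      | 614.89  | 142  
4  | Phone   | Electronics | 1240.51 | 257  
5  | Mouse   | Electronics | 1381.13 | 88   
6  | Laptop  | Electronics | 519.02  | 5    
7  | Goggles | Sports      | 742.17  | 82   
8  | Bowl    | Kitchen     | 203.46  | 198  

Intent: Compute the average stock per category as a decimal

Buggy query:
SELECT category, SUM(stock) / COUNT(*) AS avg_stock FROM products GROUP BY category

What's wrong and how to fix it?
Bug: SUM(stock) and COUNT(*) are both integers; the division truncates the fractional part

Fix: Multiply by 1.0 (or CAST to REAL) to force floating-point division

Corrected query:
SELECT category, SUM(stock) * 1.0 / COUNT(*) AS avg_stock FROM products GROUP BY category

Result:
category    | avg_stock 
------------+-----------
Electronics | 116.666667
Kitchen     | 259       
Office      | 142       
Sports      | 207.5     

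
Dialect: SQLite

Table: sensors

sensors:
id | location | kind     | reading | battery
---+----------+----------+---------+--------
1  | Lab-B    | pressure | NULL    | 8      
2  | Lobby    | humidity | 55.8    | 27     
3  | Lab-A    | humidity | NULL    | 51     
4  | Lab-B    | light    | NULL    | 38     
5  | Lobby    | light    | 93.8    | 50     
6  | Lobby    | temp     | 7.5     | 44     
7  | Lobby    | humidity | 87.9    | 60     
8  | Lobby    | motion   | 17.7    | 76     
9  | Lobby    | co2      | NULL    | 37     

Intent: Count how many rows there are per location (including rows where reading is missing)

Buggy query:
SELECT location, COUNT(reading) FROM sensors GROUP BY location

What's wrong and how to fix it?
Bug: COUNT(column) counts non-NULL values only; rows with NULL reading aren't counted

Fix: Replace COUNT(reading) with COUNT(*)

Corrected query:
SELECT location, COUNT(*) FROM sensors GROUP BY location

Result:
location | COUNT(*)
---------+---------
Lab-A    | 1       
Lab-B    | 2       
Lobby    | 6       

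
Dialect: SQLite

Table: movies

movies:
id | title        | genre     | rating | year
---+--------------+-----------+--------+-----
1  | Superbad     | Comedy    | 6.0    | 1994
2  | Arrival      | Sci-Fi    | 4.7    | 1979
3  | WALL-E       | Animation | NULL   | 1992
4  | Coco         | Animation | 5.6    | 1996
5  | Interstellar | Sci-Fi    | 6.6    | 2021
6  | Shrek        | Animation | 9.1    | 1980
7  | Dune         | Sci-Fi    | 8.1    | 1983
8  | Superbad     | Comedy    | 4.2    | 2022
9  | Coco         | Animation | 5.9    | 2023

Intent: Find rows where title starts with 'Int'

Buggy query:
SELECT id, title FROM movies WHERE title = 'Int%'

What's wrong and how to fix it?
Bug: Wildcards only work with LIKE; '=' treats '%' as a literal character

Fix: Replace '=' with LIKE so 'Int%' is treated as a pattern

Corrected query:
SELECT id, title FROM movies WHERE title LIKE 'Int%'

Result:
id | title       
---+-------------
5  | Interstellar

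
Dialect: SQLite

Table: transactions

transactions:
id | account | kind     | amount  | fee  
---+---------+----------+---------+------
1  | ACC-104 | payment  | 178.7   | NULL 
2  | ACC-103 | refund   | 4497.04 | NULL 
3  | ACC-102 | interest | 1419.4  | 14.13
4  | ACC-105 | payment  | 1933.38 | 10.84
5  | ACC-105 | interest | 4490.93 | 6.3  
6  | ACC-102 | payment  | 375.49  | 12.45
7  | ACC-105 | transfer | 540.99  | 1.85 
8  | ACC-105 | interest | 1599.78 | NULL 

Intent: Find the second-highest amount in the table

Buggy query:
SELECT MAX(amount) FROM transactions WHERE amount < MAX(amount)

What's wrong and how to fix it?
Bug: The inner MAX is an aggregate inside WHERE, which is not allowed

Fix: Compute the overall MAX in a subquery, then take MAX of rows below it

Corrected query:
SELECT MAX(amount) FROM transactions WHERE amount < (SELECT MAX(amount) FROM transactions)

Result:
MAX(amount)
-----------
4490.93    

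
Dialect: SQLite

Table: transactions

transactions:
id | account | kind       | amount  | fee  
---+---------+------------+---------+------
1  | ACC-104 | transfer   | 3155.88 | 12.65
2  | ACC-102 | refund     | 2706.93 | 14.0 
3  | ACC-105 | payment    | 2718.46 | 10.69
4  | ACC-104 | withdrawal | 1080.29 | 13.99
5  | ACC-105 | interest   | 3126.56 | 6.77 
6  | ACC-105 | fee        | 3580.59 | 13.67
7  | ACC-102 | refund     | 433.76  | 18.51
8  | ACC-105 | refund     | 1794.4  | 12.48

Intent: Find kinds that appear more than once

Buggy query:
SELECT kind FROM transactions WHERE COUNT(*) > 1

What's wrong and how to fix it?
Bug: COUNT(*) is an aggregate and cannot be used in WHERE

Fix: GROUP BY kind, then filter groups with HAVING COUNT(*) > 1

Corrected query:
SELECT kind FROM transactions GROUP BY kind HAVING COUNT(*) > 1

Result:
kind  
------
refund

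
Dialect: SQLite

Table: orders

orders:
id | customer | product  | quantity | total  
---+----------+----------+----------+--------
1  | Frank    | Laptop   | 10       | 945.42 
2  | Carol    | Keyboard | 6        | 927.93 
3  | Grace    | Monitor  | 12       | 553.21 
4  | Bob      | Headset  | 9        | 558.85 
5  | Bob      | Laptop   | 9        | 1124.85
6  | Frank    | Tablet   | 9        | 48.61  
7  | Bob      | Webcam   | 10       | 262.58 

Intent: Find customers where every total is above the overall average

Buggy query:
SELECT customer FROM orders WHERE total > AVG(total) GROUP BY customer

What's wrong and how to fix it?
Bug: WHERE evaluates per row before aggregation, so AVG() is unavailable

Fix: Use a subquery for AVG and a HAVING MIN(...) filter so the condition holds for every row in the group

Corrected query:
SELECT customer FROM orders GROUP BY customer HAVING MIN(total) > (SELECT AVG(total) FROM orders)

Result:
customer
--------
Carol   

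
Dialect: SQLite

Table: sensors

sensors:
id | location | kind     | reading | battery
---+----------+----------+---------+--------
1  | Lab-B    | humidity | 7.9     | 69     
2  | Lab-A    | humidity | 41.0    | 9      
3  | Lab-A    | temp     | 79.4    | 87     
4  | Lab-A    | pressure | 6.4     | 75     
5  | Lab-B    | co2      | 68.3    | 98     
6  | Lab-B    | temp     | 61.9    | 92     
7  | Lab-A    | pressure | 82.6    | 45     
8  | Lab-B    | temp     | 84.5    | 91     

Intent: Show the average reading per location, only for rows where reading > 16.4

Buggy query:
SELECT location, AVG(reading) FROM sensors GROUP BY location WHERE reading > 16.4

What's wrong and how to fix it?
Bug: Row-level WHERE must come before GROUP BY in the clause order

Fix: Place WHERE between FROM and GROUP BY

Corrected query:
SELECT location, AVG(reading) FROM sensors WHERE reading > 16.4 GROUP BY location

Result:
location | AVG(reading)
---------+-------------
Lab-A    | 67.666667   
Lab-B    | 71.566667   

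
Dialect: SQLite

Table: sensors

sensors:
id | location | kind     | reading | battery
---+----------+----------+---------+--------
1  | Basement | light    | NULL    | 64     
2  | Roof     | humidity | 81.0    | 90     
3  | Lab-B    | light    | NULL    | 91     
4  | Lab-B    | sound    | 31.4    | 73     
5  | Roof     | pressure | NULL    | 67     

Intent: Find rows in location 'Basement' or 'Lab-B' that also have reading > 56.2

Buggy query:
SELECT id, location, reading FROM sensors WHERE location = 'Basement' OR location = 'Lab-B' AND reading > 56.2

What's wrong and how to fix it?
Bug: AND binds tighter than OR, so this parses as location = 'Basement' OR (location = 'Lab-B' AND reading > 56.2)

Fix: Add parentheses around the OR so the AND applies to both alternatives

Corrected query:
SELECT id, location, reading FROM sensors WHERE (location = 'Basement' OR location = 'Lab-B') AND reading > 56.2

Result:
(no rows)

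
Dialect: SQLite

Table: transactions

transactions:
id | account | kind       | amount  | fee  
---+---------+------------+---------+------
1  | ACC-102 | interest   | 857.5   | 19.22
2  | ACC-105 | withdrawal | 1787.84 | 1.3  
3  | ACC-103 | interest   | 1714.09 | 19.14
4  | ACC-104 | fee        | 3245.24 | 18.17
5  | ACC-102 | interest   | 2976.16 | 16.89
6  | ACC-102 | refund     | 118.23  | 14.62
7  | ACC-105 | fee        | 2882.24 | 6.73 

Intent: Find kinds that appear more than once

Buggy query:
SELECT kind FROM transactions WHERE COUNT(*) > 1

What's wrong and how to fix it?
Bug: COUNT(*) is an aggregate and cannot be used in WHERE

Fix: Group first, then use HAVING for the count condition

Corrected query:
SELECT kind FROM transactions GROUP BY kind HAVING COUNT(*) > 1

Result:
kind    
--------
fee     
interest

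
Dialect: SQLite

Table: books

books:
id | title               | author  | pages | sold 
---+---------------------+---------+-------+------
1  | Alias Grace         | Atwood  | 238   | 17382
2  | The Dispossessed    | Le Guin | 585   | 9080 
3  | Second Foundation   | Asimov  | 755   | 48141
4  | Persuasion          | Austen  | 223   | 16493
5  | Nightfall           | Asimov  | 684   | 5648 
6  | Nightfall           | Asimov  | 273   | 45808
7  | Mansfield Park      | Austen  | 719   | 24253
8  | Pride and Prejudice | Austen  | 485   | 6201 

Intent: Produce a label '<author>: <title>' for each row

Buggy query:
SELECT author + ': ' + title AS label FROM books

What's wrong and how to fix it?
Bug: '+' is numeric addition; on text columns SQLite converts them to 0 instead of concatenating

Fix: Replace + with || to concatenate text

Corrected query:
SELECT author || ': ' || title AS label FROM books

Result:
label                      
---------------------------
Atwood: Alias Grace        
Le Guin: The Dispossessed  
Asimov: Second Foundation  
Austen: Persuasion         
Asimov: Nightfall          
Asimov: Nightfall          
Austen: Mansfield Park     
Austen: Pride and Prejudice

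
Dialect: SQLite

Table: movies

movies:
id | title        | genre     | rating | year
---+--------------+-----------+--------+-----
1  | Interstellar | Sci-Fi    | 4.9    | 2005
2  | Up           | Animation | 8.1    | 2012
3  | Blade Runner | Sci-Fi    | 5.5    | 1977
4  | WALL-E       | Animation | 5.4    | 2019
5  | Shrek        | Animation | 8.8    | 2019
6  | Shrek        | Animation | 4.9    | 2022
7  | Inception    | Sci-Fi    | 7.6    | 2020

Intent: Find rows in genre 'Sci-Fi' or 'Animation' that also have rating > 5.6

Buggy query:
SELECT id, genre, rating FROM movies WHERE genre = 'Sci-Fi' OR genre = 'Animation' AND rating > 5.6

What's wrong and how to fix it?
Bug: AND binds tighter than OR, so this parses as genre = 'Sci-Fi' OR (genre = 'Animation' AND rating > 5.6)

Fix: Group the OR with parentheses (or use IN), then AND the threshold

Corrected query:
SELECT id, genre, rating FROM movies WHERE (genre = 'Sci-Fi' OR genre = 'Animation') AND rating > 5.6

Result:
id | genre     | rating
---+-----------+-------
2  | Animation | 8.1   
5  | Animation | 8.8   
7  | Sci-Fi    | 7.6   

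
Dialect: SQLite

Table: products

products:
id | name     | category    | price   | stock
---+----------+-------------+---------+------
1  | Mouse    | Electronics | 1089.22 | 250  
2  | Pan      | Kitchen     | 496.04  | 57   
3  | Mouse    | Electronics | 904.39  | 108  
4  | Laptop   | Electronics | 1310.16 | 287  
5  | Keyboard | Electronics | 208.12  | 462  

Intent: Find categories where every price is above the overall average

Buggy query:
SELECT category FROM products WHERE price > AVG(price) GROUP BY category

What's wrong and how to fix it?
Bug: WHERE evaluates per row before aggregation, so AVG() is unavailable

Fix: Use a subquery for AVG and a HAVING MIN(...) filter so the condition holds for every row in the group

Corrected query:
SELECT category FROM products GROUP BY category HAVING MIN(price) > (SELECT AVG(price) FROM products)

Result:
(no rows)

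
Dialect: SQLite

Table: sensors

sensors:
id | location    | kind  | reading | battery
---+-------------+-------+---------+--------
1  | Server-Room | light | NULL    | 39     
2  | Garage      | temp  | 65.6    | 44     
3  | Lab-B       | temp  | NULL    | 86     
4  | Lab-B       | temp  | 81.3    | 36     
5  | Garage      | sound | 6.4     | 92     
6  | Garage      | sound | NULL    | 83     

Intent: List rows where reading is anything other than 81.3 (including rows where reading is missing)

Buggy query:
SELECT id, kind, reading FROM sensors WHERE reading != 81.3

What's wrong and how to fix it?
Bug: 'reading != 81.3' is unknown when reading is NULL, so NULL rows are silently excluded

Fix: Handle NULL separately with IS NULL alongside the inequality

Corrected query:
SELECT id, kind, reading FROM sensors WHERE reading != 81.3 OR reading IS NULL

Result:
id | kind  | reading
---+-------+--------
1  | light | NULL   
2  | temp  | 65.6   
3  | temp  | NULL   
5  | sound | 6.4    
6  | sound | NULL   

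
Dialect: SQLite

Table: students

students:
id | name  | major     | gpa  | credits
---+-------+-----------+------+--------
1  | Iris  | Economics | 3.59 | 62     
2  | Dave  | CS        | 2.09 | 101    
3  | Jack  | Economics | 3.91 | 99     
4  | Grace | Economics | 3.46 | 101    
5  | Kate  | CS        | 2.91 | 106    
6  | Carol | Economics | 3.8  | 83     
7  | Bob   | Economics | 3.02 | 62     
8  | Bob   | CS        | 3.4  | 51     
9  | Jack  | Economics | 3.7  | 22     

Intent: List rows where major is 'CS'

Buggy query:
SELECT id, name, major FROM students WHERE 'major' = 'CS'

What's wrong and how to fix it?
Bug: Single quotes denote string literals in SQL; the column name is being compared as a constant string

Fix: Remove the quotes around the column name (or use double quotes for an identifier)

Corrected query:
SELECT id, name, major FROM students WHERE major = 'CS'

Result:
id | name | major
---+------+------
2  | Dave | CS   
5  | Kate | CS   
8  | Bob  | CS   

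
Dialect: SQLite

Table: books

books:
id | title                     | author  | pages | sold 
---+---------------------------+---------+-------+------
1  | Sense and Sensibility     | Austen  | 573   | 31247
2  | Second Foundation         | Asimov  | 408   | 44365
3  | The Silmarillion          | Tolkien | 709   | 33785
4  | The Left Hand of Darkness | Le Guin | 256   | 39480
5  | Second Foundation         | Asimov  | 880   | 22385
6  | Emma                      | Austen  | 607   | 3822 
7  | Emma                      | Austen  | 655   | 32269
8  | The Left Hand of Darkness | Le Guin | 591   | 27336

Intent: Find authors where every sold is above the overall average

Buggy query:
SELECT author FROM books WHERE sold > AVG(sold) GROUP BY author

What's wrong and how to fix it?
Bug: WHERE evaluates per row before aggregation, so AVG() is unavailable

Fix: Compute the overall average in a scalar subquery and compare each group's MIN against it in HAVING

Corrected query:
SELECT author FROM books GROUP BY author HAVING MIN(sold) > (SELECT AVG(sold) FROM books)

Result:
author 
-------
Tolkien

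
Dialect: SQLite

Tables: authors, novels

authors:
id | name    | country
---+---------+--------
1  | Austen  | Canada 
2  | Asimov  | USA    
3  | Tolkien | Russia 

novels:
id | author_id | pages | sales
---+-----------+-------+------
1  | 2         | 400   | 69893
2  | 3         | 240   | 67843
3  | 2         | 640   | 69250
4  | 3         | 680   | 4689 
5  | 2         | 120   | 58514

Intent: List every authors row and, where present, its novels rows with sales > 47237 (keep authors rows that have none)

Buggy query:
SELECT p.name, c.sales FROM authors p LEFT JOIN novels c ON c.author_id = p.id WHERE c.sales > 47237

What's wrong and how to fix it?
Bug: Filtering c.sales in WHERE discards the NULL rows produced by LEFT JOIN, turning it into an inner join

Fix: Move the right-table condition into the ON clause so unmatched parents are kept

Corrected query:
SELECT p.name, c.sales FROM authors p LEFT JOIN novels c ON c.author_id = p.id AND c.sales > 47237

Result:
name    | sales
--------+------
Austen  | NULL 
Asimov  | 58514
Asimov  | 69250
Asimov  | 69893
Tolkien | 67843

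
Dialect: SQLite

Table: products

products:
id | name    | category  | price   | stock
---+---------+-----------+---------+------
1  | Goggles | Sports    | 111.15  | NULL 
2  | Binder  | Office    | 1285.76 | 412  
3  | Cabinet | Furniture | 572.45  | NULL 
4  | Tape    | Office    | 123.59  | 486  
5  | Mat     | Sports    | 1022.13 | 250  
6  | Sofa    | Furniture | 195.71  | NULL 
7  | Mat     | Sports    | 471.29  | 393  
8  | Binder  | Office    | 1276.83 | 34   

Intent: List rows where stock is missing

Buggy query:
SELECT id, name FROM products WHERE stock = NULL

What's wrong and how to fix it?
Bug: '= NULL' is always unknown in SQL three-valued logic, so no rows match

Fix: Use IS NULL to test for NULL

Corrected query:
SELECT id, name FROM products WHERE stock IS NULL

Result:
id | name   
---+--------
1  | Goggles
3  | Cabinet
6  | Sofa   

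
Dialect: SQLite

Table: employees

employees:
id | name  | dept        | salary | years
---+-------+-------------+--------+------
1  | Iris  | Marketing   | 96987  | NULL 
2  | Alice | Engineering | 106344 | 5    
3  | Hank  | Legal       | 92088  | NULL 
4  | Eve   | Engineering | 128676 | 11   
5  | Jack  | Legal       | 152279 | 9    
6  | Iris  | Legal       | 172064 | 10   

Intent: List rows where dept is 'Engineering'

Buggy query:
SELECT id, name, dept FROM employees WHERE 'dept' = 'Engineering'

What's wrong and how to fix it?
Bug: Single quotes denote string literals in SQL; the column name is being compared as a constant string

Fix: Remove the quotes around the column name (or use double quotes for an identifier)

Corrected query:
SELECT id, name, dept FROM employees WHERE dept = 'Engineering'

Result:
id | name  | dept       
---+-------+------------
2  | Alice | Engineering
4  | Eve   | Engineering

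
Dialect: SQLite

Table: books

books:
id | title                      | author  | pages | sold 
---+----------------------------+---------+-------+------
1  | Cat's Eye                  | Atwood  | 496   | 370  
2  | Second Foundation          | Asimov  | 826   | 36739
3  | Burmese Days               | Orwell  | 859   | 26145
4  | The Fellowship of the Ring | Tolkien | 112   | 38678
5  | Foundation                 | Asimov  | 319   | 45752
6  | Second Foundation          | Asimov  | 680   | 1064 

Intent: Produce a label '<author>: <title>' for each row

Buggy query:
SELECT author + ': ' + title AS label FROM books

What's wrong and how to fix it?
Bug: SQLite uses || for string concatenation; + coerces text to numbers (yielding 0)

Fix: Replace + with || to concatenate text

Corrected query:
SELECT author || ': ' || title AS label FROM books

Result:
label                              
-----------------------------------
Atwood: Cat's Eye                  
Asimov: Second Foundation          
Orwell: Burmese Days               
Tolkien: The Fellowship of the Ring
Asimov: Foundation                 
Asimov: Second Foundation          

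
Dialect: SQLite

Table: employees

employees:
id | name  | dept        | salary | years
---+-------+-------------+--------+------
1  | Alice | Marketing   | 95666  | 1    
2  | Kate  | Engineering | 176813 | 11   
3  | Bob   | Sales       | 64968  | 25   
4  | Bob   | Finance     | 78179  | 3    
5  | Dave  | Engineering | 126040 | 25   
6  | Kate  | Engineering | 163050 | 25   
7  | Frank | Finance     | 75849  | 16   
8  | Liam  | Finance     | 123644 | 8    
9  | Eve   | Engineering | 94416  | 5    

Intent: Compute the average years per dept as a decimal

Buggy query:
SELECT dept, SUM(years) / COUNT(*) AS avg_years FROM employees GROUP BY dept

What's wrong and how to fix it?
Bug: Both operands are integers, so '/' performs integer division and truncates

Fix: Cast one side to REAL so the division keeps the fractional part

Corrected query:
SELECT dept, SUM(years) * 1.0 / COUNT(*) AS avg_years FROM employees GROUP BY dept

Result:
dept        | avg_years
------------+----------
Engineering | 16.5     
Finance     | 9        
Marketing   | 1        
Sales       | 25       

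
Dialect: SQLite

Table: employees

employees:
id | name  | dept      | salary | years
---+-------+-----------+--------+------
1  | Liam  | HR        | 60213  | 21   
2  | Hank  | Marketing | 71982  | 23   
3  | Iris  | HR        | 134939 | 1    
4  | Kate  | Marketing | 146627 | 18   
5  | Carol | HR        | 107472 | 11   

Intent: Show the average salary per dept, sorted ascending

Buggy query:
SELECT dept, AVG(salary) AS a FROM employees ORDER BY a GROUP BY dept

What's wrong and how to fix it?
Bug: GROUP BY must precede ORDER BY

Fix: Reorder: SELECT … FROM … GROUP BY … ORDER BY …

Corrected query:
SELECT dept, AVG(salary) AS a FROM employees GROUP BY dept ORDER BY a

Result:
dept      | a            
----------+--------------
HR        | 100874.666667
Marketing | 109304.5     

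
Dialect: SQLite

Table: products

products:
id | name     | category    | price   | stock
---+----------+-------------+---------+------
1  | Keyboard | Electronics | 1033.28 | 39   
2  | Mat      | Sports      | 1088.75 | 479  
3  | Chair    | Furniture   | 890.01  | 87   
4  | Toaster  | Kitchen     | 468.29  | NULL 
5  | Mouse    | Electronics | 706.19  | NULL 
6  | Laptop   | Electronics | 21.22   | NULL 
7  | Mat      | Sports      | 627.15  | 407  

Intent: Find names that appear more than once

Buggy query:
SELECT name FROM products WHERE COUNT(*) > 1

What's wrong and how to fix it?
Bug: WHERE can't reference COUNT(*); aggregates are computed after WHERE

Fix: Group first, then use HAVING for the count condition

Corrected query:
SELECT name FROM products GROUP BY name HAVING COUNT(*) > 1

Result:
name
----
Mat 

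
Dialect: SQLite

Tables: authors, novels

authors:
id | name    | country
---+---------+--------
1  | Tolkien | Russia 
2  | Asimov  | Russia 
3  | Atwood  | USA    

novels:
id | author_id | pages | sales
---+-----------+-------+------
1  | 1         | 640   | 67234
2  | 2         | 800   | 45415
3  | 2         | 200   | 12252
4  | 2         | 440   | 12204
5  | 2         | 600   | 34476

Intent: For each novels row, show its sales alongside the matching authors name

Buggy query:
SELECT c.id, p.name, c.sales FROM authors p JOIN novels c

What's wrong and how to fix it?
Bug: Missing join condition: each novels row is matched to all authors rows instead of just its own

Fix: Add ON c.author_id = p.id to the JOIN

Corrected query:
SELECT c.id, p.name, c.sales FROM authors p JOIN novels c ON c.author_id = p.id

Result:
id | name    | sales
---+---------+------
1  | Tolkien | 67234
2  | Asimov  | 45415
3  | Asimov  | 12252
4  | Asimov  | 12204
5  | Asimov  | 34476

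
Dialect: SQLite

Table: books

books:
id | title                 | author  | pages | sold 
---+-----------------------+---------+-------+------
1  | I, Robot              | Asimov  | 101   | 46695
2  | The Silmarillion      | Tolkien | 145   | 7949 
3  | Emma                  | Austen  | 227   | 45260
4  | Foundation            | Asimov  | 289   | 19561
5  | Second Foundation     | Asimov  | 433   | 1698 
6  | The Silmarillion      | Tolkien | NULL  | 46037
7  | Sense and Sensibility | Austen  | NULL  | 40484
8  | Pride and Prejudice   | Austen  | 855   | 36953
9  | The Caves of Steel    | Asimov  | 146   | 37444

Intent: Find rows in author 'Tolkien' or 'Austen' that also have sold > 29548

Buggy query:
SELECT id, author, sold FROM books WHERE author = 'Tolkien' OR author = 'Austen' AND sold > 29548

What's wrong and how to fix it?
Bug: AND binds tighter than OR, so this parses as author = 'Tolkien' OR (author = 'Austen' AND sold > 29548)

Fix: Add parentheses around the OR so the AND applies to both alternatives

Corrected query:
SELECT id, author, sold FROM books WHERE (author = 'Tolkien' OR author = 'Austen') AND sold > 29548

Result:
id | author  | sold 
---+---------+------
3  | Austen  | 45260
6  | Tolkien | 46037
7  | Austen  | 40484
8  | Austen  | 36953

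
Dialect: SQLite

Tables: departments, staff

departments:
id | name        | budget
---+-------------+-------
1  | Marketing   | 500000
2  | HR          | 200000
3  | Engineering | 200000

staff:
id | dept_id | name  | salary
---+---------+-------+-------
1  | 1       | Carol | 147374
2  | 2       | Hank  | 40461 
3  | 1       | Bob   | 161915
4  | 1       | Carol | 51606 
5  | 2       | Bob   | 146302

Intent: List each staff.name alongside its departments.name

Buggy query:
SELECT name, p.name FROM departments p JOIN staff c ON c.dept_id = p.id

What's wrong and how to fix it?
Bug: Both tables have a 'name' column; the unqualified reference is ambiguous

Fix: Prefix ambiguous columns with the table alias

Corrected query:
SELECT c.name, p.name FROM departments p JOIN staff c ON c.dept_id = p.id

Result:
name  | name     
------+----------
Carol | Marketing
Hank  | HR       
Bob   | Marketing
Carol | Marketing
Bob   | HR       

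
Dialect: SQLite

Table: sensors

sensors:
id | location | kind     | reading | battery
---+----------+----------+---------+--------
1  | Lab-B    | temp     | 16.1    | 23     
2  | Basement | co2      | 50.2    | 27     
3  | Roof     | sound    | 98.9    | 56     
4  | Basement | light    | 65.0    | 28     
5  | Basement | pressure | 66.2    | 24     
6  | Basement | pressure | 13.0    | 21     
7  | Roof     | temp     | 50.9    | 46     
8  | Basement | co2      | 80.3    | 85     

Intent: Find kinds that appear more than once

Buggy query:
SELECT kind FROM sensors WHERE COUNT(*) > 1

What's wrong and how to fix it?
Bug: WHERE can't reference COUNT(*); aggregates are computed after WHERE

Fix: Group first, then use HAVING for the count condition

Corrected query:
SELECT kind FROM sensors GROUP BY kind HAVING COUNT(*) > 1

Result:
kind    
--------
co2     
pressure
temp    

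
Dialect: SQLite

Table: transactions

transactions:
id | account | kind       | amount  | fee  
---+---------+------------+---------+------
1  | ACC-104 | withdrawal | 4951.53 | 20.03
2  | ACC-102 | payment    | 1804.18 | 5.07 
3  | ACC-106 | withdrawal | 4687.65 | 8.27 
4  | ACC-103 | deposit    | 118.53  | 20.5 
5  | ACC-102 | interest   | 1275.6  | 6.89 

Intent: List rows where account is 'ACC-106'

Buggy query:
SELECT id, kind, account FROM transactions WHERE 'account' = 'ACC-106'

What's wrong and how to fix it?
Bug: 'account' in single quotes is a string literal, not the column; the comparison is literal-vs-literal and never true

Fix: Remove the quotes around the column name (or use double quotes for an identifier)

Corrected query:
SELECT id, kind, account FROM transactions WHERE account = 'ACC-106'

Result:
id | kind       | account
---+------------+--------
3  | withdrawal | ACC-106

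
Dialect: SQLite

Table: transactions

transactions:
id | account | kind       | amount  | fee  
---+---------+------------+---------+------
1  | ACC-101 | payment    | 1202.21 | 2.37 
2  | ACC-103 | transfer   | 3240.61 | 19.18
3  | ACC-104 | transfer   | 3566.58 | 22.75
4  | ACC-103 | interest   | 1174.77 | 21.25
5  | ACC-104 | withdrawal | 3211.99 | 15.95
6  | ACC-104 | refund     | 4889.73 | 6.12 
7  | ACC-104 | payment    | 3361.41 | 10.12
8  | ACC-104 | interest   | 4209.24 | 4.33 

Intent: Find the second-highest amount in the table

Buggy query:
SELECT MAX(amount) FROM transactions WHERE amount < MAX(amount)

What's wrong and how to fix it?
Bug: The inner MAX is an aggregate inside WHERE, which is not allowed

Fix: Compute the overall MAX in a subquery, then take MAX of rows below it

Corrected query:
SELECT MAX(amount) FROM transactions WHERE amount < (SELECT MAX(amount) FROM transactions)

Result:
MAX(amount)
-----------
4209.24    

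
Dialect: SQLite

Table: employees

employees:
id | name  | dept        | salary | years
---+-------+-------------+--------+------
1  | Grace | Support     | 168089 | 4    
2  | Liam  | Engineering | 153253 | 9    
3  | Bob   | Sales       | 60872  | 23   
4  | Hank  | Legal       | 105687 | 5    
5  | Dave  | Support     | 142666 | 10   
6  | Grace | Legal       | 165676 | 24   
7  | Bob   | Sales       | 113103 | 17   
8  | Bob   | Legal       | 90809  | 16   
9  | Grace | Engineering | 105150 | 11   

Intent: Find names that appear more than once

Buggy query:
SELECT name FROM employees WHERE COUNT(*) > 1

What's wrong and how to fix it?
Bug: COUNT(*) is an aggregate and cannot be used in WHERE

Fix: Group first, then use HAVING for the count condition

Corrected query:
SELECT name FROM employees GROUP BY name HAVING COUNT(*) > 1

Result:
name 
-----
Bob  
Grace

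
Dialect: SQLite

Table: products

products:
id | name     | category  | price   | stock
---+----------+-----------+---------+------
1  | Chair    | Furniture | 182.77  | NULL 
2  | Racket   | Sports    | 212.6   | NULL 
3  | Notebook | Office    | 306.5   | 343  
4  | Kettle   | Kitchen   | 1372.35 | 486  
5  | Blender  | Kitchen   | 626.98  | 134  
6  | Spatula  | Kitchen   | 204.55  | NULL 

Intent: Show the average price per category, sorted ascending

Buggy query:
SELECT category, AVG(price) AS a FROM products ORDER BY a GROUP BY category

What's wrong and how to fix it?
Bug: GROUP BY must precede ORDER BY

Fix: Reorder: SELECT … FROM … GROUP BY … ORDER BY …

Corrected query:
SELECT category, AVG(price) AS a FROM products GROUP BY category ORDER BY a

Result:
category  | a         
----------+-----------
Furniture | 182.77    
Sports    | 212.6     
Office    | 306.5     
Kitchen   | 734.626667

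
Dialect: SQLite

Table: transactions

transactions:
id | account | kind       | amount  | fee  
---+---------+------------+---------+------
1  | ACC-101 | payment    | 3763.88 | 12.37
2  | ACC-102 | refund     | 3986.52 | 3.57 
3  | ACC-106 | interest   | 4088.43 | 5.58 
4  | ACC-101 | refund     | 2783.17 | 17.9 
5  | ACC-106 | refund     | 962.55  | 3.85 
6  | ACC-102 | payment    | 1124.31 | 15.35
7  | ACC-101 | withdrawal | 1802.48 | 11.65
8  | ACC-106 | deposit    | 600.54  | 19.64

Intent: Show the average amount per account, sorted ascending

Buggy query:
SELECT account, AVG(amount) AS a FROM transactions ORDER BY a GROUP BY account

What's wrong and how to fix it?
Bug: ORDER BY appears before GROUP BY; SQL clause order requires GROUP BY first

Fix: Move ORDER BY to the end, after GROUP BY

Corrected query:
SELECT account, AVG(amount) AS a FROM transactions GROUP BY account ORDER BY a

Result:
account | a          
--------+------------
ACC-106 | 1883.84    
ACC-102 | 2555.415   
ACC-101 | 2783.176667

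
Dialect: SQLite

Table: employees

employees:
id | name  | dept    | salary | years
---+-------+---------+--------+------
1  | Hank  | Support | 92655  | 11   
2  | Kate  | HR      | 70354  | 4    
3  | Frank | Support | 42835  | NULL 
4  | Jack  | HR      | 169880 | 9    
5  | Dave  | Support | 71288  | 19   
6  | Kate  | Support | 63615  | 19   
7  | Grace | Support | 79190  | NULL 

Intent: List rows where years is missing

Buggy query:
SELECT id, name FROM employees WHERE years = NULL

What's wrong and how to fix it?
Bug: Comparing to NULL with '=' never matches; NULL = NULL is unknown, not true

Fix: Use IS NULL to test for NULL

Corrected query:
SELECT id, name FROM employees WHERE years IS NULL

Result:
id | name 
---+------
3  | Frank
7  | Grace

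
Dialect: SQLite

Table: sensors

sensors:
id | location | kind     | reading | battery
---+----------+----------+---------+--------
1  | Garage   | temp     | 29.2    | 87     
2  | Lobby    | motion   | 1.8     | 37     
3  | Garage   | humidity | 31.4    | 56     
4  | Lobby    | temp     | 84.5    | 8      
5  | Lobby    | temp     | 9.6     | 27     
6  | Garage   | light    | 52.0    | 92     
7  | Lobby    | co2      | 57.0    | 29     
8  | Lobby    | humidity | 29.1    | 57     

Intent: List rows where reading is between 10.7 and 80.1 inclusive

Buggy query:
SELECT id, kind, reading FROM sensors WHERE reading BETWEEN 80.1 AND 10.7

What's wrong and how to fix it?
Bug: The bounds are reversed; BETWEEN a AND b requires a <= b to match anything

Fix: Swap the bounds so the smaller value comes first

Corrected query:
SELECT id, kind, reading FROM sensors WHERE reading BETWEEN 10.7 AND 80.1

Result:
id | kind     | reading
---+----------+--------
1  | temp     | 29.2   
3  | humidity | 31.4   
6  | light    | 52     
7  | co2      | 57     
8  | humidity | 29.1   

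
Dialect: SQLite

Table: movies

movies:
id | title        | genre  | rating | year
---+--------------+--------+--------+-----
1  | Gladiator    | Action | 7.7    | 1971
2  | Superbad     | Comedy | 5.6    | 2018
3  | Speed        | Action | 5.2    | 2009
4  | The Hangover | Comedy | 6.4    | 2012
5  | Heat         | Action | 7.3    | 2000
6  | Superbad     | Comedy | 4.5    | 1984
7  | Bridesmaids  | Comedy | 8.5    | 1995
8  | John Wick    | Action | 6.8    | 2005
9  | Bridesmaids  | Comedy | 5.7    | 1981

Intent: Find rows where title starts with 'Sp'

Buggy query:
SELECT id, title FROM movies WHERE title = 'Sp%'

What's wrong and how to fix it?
Bug: '=' compares the literal string including the % character; pattern matching needs LIKE

Fix: Replace '=' with LIKE so 'Sp%' is treated as a pattern

Corrected query:
SELECT id, title FROM movies WHERE title LIKE 'Sp%'

Result:
id | title
---+------
3  | Speed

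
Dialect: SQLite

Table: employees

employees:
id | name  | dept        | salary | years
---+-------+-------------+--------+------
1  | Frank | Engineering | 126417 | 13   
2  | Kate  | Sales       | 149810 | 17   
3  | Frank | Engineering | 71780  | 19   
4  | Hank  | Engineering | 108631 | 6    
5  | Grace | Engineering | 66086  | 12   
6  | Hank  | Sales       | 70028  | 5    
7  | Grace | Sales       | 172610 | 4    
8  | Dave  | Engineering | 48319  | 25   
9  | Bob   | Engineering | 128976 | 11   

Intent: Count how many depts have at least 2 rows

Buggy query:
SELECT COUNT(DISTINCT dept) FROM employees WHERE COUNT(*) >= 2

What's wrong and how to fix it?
Bug: WHERE filters individual rows, not groups, so a group-level COUNT is invalid there

Fix: Group first with HAVING COUNT(*) >= 2, then COUNT the resulting groups

Corrected query:
SELECT COUNT(*) FROM (SELECT dept FROM employees GROUP BY dept HAVING COUNT(*) >= 2)

Result:
COUNT(*)
--------
2       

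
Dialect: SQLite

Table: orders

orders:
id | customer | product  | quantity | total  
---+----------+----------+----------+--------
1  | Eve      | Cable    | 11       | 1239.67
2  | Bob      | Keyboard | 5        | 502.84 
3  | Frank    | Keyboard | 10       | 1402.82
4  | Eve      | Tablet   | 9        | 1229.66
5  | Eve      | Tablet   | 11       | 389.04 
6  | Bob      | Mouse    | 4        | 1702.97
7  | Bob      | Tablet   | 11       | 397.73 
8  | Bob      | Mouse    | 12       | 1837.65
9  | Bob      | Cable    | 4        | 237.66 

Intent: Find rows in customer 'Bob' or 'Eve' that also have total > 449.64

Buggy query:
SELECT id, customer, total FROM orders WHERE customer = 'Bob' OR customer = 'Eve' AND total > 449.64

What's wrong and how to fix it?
Bug: Without parentheses, AND is evaluated before OR, so the total filter only applies to the 'Eve' branch

Fix: Add parentheses around the OR so the AND applies to both alternatives

Corrected query:
SELECT id, customer, total FROM orders WHERE (customer = 'Bob' OR customer = 'Eve') AND total > 449.64

Result:
id | customer | total  
---+----------+--------
1  | Eve      | 1239.67
2  | Bob      | 502.84 
4  | Eve      | 1229.66
6  | Bob      | 1702.97
8  | Bob      | 1837.65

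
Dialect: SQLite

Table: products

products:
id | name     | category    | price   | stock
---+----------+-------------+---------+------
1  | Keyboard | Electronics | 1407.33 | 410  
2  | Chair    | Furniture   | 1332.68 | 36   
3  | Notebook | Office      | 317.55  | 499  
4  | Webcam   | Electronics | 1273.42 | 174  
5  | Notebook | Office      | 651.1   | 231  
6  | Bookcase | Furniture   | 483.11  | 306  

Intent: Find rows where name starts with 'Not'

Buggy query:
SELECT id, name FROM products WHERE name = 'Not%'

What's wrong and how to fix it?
Bug: '=' compares the literal string including the % character; pattern matching needs LIKE

Fix: Replace '=' with LIKE so 'Not%' is treated as a pattern

Corrected query:
SELECT id, name FROM products WHERE name LIKE 'Not%'

Result:
id | name    
---+---------
3  | Notebook
5  | Notebook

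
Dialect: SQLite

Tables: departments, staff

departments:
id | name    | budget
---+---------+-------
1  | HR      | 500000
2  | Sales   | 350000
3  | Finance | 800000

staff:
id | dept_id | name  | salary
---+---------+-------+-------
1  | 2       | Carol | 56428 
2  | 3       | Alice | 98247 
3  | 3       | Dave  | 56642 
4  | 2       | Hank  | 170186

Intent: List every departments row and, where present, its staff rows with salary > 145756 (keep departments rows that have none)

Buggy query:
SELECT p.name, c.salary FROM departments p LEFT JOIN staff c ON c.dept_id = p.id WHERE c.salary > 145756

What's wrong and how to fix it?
Bug: Filtering c.salary in WHERE discards the NULL rows produced by LEFT JOIN, turning it into an inner join

Fix: Move the right-table condition into the ON clause so unmatched parents are kept

Corrected query:
SELECT p.name, c.salary FROM departments p LEFT JOIN staff c ON c.dept_id = p.id AND c.salary > 145756

Result:
name    | salary
--------+-------
HR      | NULL  
Sales   | 170186
Finance | NULL  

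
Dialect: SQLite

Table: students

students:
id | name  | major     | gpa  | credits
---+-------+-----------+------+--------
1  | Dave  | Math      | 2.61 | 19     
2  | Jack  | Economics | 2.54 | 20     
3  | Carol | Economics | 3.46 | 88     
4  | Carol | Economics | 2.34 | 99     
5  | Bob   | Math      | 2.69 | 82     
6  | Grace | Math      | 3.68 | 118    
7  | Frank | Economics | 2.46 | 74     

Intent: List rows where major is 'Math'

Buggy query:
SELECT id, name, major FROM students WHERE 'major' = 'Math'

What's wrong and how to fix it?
Bug: Single quotes denote string literals in SQL; the column name is being compared as a constant string

Fix: Reference the column as major without single quotes

Corrected query:
SELECT id, name, major FROM students WHERE major = 'Math'

Result:
id | name  | major
---+-------+------
1  | Dave  | Math 
5  | Bob   | Math 
6  | Grace | Math 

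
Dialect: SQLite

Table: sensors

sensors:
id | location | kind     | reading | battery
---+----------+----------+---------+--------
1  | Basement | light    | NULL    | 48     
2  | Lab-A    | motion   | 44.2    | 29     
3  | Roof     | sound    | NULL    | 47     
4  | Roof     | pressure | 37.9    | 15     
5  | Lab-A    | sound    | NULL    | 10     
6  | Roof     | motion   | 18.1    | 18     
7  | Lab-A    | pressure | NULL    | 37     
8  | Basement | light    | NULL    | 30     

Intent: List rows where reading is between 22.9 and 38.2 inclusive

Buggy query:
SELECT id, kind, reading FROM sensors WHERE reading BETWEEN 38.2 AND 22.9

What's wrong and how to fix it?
Bug: BETWEEN expects the lower bound first; with 38.2 AND 22.9 the range is empty

Fix: Swap the bounds so the smaller value comes first

Corrected query:
SELECT id, kind, reading FROM sensors WHERE reading BETWEEN 22.9 AND 38.2

Result:
id | kind     | reading
---+----------+--------
4  | pressure | 37.9   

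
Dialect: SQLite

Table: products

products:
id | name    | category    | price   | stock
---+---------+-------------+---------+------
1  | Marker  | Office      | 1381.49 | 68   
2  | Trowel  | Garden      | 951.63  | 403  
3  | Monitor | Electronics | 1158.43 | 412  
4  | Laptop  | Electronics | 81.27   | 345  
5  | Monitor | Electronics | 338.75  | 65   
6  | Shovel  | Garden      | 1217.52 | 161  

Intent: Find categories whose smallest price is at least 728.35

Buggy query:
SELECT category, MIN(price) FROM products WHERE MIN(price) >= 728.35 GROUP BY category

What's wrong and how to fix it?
Bug: MIN() in WHERE is a misuse of aggregate

Fix: Replace WHERE with HAVING after the GROUP BY

Corrected query:
SELECT category, MIN(price) FROM products GROUP BY category HAVING MIN(price) >= 728.35

Result:
category | MIN(price)
---------+-----------
Garden   | 951.63    
Office   | 1381.49   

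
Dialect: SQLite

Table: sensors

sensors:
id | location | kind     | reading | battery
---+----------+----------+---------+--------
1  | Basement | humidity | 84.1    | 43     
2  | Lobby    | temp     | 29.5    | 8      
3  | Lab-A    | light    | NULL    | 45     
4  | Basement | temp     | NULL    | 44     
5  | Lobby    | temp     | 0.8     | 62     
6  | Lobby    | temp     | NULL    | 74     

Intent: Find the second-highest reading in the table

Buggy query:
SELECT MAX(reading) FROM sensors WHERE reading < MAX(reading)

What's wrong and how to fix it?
Bug: The inner MAX is an aggregate inside WHERE, which is not allowed

Fix: Compute the overall MAX in a subquery, then take MAX of rows below it

Corrected query:
SELECT MAX(reading) FROM sensors WHERE reading < (SELECT MAX(reading) FROM sensors)

Result:
MAX(reading)
------------
29.5        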